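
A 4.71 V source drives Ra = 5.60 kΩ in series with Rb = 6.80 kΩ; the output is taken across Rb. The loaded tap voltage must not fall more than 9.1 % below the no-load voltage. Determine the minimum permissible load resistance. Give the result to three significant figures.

Output resistance R_th = Ra‖Rb = (5.60 × 6.80)/12.40 = 3.071 kΩ.
The fractional drop is R_th/(R_th + R_L); requiring this ≤ 0.0910 gives R_L ≥ R_th(1/0.0910 − 1) = 3.071 × 9.989 = 30.7 kΩ.

R_L(min) ≈ 30.7 kΩ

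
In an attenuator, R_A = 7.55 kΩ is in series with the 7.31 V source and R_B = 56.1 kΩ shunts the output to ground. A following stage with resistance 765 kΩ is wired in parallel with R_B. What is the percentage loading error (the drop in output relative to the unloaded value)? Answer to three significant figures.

0.862 %

The divider's output (Thévenin) resistance is R_A‖R_B = 6.654 kΩ.
Fractional drop under load = R_th/(R_th + R_L) = 6.654 / (6.654 + 765) = 0.008624.
So the output falls by 0.862 %.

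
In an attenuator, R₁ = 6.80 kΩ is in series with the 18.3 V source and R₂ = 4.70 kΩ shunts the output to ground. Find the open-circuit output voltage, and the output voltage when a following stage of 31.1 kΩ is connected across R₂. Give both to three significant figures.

Unloaded: 7.48 V; loaded: 6.87 V

Open-circuit: V = 18.3 × 4.70/(6.80 + 4.70) = 7.48 V.
With the load, R₂ becomes R₂‖R_L = 4.083 kΩ, so V = 18.3 × 4.083/10.88 = 6.87 V.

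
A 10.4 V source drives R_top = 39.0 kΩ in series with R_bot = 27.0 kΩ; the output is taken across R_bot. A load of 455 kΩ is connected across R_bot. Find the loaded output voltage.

V_out ≈ 4.11 V

The load sits in parallel with R_bot: R_bot‖R_L = (27.0 × 455) / (27.0 + 455) = 25.49 kΩ.
V_out = 10.4 × 25.49 / (39.0 + 25.49) = 10.4 × 25.49/64.49 = 4.11 V.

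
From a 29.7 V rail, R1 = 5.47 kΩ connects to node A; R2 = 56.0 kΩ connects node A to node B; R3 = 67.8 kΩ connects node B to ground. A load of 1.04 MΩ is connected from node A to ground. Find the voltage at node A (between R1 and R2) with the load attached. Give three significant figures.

Below node A the series string R2+R3 = 123.8 kΩ sits in parallel with the 1040 kΩ load: 110.6 kΩ.
V_A = 29.7 × 110.6/(5.47 + 110.6) = 28.3 V.

V ≈ 28.3 V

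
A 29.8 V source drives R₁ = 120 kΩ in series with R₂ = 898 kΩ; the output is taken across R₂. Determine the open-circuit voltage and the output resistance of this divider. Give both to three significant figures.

V_th is the open-circuit tap voltage: 29.8 × 898/(120 + 898) = 26.3 V.
With the supply zeroed, R₁ and R₂ appear in parallel from the tap: R_th = R₁‖R₂ = (120 × 898)/1018 = 106 kΩ.

V_th = 26.3 V, R_th = 106 kΩ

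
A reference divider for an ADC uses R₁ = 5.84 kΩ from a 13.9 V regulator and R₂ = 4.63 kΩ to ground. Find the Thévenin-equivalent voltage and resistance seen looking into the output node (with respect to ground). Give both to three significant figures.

V_th is the open-circuit tap voltage: 13.9 × 4.63/(5.84 + 4.63) = 6.15 V.
With the supply zeroed, R₁ and R₂ appear in parallel from the tap: R_th = R₁‖R₂ = (5.84 × 4.63)/10.47 = 2.58 kΩ.

V_th = 6.15 V, R_th = 2.58 kΩ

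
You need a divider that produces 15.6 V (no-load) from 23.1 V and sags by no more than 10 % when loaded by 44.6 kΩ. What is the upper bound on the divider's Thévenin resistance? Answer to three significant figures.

R_th ≤ 4.96 kΩ

Loading drop = R_th/(R_th + R_L) ≤ 0.100, so R_th ≤ R_L · ε/(1−ε) = 44.6 kΩ × 0.100/0.9000 = 4.96 kΩ.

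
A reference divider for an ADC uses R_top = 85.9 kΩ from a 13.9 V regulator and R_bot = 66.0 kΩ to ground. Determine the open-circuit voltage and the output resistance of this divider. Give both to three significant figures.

V_th = 6.04 V, R_th = 37.3 kΩ

V_th is the open-circuit tap voltage: 13.9 × 66.0/(85.9 + 66.0) = 6.04 V.
With the supply zeroed, R_top and R_bot appear in parallel from the tap: R_th = R_top‖R_bot = (85.9 × 66.0)/151.9 = 37.3 kΩ.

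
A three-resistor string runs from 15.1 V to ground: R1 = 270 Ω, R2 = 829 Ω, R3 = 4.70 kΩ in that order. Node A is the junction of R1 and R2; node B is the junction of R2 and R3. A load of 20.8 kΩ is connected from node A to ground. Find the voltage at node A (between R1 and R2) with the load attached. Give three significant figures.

Below node A the series string R2+R3 = 5529 Ω sits in parallel with the 20800 Ω load: 4368 Ω.
V_A = 15.1 × 4368/(270 + 4368) = 14.2 V.

V ≈ 14.2 V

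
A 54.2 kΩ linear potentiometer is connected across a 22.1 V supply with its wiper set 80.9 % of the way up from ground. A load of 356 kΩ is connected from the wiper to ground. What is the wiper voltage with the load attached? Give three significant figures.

V ≈ 17.5 V

The wiper splits the pot into (1−α)R = 10.35 kΩ above and αR = 43.85 kΩ below.
Lower section ‖ load = 39.04 kΩ.
V_wiper = 22.1 × 39.04/(10.35 + 39.04) = 17.5 V.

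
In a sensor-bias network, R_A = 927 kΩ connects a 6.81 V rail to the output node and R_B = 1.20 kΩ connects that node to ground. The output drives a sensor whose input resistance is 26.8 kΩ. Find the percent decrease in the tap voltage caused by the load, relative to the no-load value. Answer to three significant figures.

4.28 %

The divider's output (Thévenin) resistance is R_A‖R_B = 1.198 kΩ.
Fractional drop under load = R_th/(R_th + R_L) = 1.198 / (1.198 + 26.8) = 0.04280.
So the output falls by 4.28 %.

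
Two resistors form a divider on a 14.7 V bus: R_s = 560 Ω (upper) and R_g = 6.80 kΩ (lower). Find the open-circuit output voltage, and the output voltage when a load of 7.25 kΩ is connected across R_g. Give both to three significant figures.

Open-circuit: V = 14.7 × 6800/(560 + 6800) = 13.6 V.
With the load, R_g becomes R_g‖R_L = 3509 Ω, so V = 14.7 × 3509/4069 = 12.7 V.

Unloaded: 13.6 V; loaded: 12.7 V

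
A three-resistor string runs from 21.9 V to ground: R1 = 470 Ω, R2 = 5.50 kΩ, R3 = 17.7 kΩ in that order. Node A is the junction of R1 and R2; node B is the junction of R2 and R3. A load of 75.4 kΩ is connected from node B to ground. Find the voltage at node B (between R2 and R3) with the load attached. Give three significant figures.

At node B, R3 is in parallel with the load: R3‖R_L = 14330 Ω.
Below node A the resistance is R2 + (R3‖R_L) = 19830 Ω, so V_A = 21.9 × 19830/20300 = 21.39 V.
Then V_B = V_A × (R3‖R_L)/(R2 + R3‖R_L) = 21.39 × 14330/19830 = 15.5 V.

V ≈ 15.5 V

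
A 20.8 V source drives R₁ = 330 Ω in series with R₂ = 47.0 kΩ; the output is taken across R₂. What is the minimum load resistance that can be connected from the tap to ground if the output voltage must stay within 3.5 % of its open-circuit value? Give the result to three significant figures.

Output resistance R_th = R₁‖R₂ = (330 × 47000)/47330 = 327.7 Ω.
The fractional drop is R_th/(R_th + R_L); requiring this ≤ 0.0350 gives R_L ≥ R_th(1/0.0350 − 1) = 327.7 × 27.57 = 9.04 kΩ.

R_L(min) ≈ 9.04 kΩ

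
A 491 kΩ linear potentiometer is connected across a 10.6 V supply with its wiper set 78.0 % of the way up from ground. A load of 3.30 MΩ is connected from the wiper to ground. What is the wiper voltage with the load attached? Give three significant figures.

The wiper splits the pot into (1−α)R = 108.0 kΩ above and αR = 383.0 kΩ below.
Lower section ‖ load = 343.2 kΩ.
V_wiper = 10.6 × 343.2/(108.0 + 343.2) = 8.06 V.

V ≈ 8.06 V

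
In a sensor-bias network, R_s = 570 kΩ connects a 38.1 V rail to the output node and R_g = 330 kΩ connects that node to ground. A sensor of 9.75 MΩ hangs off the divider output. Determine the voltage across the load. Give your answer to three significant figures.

V_out ≈ 13.7 V

The load sits in parallel with R_g: R_g‖R_L = (330 × 9750) / (330 + 9750) = 319.2 kΩ.
V_out = 38.1 × 319.2 / (570 + 319.2) = 38.1 × 319.2/889.2 = 13.7 V.
(Unloaded it would have been 14.0 V.)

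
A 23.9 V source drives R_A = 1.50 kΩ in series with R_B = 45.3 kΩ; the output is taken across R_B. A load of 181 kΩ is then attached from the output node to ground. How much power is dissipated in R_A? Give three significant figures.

P ≈ 0.602 mW

Total resistance from the source is R_A + (R_B‖R_L) = 37.73 kΩ, so I = 23.9/37.73 kΩ = 0.6334 mA.
P = I²·R_A = (0.6334 mA)² × 1.50 kΩ = 0.602 mW.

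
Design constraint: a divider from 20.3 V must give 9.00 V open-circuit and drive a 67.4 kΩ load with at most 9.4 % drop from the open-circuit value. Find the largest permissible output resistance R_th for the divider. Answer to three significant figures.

Loading drop = R_th/(R_th + R_L) ≤ 0.0940, so R_th ≤ R_L · ε/(1−ε) = 67.4 kΩ × 0.0940/0.9060 = 6.99 kΩ.

R_th ≤ 6.99 kΩ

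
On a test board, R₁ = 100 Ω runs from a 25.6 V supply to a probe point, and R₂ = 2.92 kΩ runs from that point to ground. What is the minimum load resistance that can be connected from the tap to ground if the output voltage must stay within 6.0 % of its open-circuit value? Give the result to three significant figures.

Output resistance R_th = R₁‖R₂ = (100 × 2920)/3020 = 96.69 Ω.
The fractional drop is R_th/(R_th + R_L); requiring this ≤ 0.0600 gives R_L ≥ R_th(1/0.0600 − 1) = 96.69 × 15.67 = 1.51 kΩ.

R_L(min) ≈ 1.51 kΩ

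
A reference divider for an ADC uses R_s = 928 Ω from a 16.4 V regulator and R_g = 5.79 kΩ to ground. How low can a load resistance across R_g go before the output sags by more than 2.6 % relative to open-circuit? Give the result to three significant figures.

Output resistance R_th = R_s‖R_g = (928 × 5790)/6718 = 799.8 Ω.
The fractional drop is R_th/(R_th + R_L); requiring this ≤ 0.0260 gives R_L ≥ R_th(1/0.0260 − 1) = 799.8 × 37.46 = 30.0 kΩ.

R_L(min) ≈ 30.0 kΩ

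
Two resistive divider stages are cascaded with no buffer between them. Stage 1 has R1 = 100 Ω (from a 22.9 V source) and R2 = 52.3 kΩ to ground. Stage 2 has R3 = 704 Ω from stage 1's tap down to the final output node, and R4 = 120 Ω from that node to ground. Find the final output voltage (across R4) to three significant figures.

Stage 2 presents R3+R4 = 824.0 Ω as a load on stage 1's tap.
Stage 1's lower leg becomes R2‖(R3+R4) = 811.2 Ω, so V_mid = 22.9 × 811.2/911.2 = 20.39 V.
Stage 2 is itself unloaded: V_out = V_mid × R4/(R3+R4) = 20.39 × 120/824.0 = 2.97 V.

V_out ≈ 2.97 V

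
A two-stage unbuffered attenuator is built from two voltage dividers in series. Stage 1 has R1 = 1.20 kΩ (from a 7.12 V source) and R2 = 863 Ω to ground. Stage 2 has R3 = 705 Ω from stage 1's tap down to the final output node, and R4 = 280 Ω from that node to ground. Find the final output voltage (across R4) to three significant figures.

Stage 2 presents R3+R4 = 985.0 Ω as a load on stage 1's tap.
Stage 1's lower leg becomes R2‖(R3+R4) = 460.0 Ω, so V_mid = 7.12 × 460.0/1660 = 1.973 V.
Stage 2 is itself unloaded: V_out = V_mid × R4/(R3+R4) = 1.973 × 280/985.0 = 0.561 V.

V_out ≈ 0.561 V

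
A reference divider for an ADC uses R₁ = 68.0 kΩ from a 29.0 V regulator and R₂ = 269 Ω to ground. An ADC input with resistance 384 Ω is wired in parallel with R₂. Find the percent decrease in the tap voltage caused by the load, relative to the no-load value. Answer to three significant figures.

Unloaded V = 29.0 × 269/68270 = 0.1143 V.
Loaded: R₂‖R_L = 158.2 Ω, giving V = 29.0 × 158.2/68160 = 0.06731 V.
Drop = (0.1143 − 0.06731) / 0.1143 = 41.1 %.

41.1 %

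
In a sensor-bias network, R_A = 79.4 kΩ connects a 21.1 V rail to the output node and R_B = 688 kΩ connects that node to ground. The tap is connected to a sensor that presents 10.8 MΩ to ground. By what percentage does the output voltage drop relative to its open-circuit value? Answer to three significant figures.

The divider's output (Thévenin) resistance is R_A‖R_B = 71.18 kΩ.
Fractional drop under load = R_th/(R_th + R_L) = 71.18 / (71.18 + 10800) = 0.006548.
So the output falls by 0.655 %.

0.655 %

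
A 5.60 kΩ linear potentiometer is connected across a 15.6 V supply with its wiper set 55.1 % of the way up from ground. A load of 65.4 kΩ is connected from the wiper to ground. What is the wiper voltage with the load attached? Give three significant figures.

V ≈ 8.42 V

The wiper splits the pot into (1−α)R = 2.514 kΩ above and αR = 3.086 kΩ below.
Lower section ‖ load = 2.947 kΩ.
V_wiper = 15.6 × 2.947/(2.514 + 2.947) = 8.42 V.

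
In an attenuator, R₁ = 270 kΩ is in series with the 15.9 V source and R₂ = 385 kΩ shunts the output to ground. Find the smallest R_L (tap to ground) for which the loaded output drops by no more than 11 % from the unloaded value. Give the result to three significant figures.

Output resistance R_th = R₁‖R₂ = (270 × 385)/655.0 = 158.7 kΩ.
The fractional drop is R_th/(R_th + R_L); requiring this ≤ 0.110 gives R_L ≥ R_th(1/0.110 − 1) = 158.7 × 8.091 = 1.28 MΩ.

R_L(min) ≈ 1.28 MΩ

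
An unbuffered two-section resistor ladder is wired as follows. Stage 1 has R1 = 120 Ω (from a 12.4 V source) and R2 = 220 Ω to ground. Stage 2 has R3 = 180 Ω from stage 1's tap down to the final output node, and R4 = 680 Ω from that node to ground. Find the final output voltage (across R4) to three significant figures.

Stage 2 presents R3+R4 = 860.0 Ω as a load on stage 1's tap.
Stage 1's lower leg becomes R2‖(R3+R4) = 175.2 Ω, so V_mid = 12.4 × 175.2/295.2 = 7.359 V.
Stage 2 is itself unloaded: V_out = V_mid × R4/(R3+R4) = 7.359 × 680/860.0 = 5.82 V.

V_out ≈ 5.82 V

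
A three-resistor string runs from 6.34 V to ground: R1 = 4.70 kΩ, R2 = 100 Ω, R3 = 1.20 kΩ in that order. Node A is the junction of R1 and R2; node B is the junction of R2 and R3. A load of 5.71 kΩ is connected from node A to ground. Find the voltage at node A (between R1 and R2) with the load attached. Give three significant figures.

V ≈ 1.17 V

Below node A the series string R2+R3 = 1300 Ω sits in parallel with the 5710 Ω load: 1059 Ω.
V_A = 6.34 × 1059/(4700 + 1059) = 1.17 V.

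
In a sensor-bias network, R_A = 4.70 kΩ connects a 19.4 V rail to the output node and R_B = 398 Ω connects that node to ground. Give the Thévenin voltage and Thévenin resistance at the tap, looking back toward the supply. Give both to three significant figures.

V_th = 1.51 V, R_th = 367 Ω

V_th is the open-circuit tap voltage: 19.4 × 398/(4700 + 398) = 1.51 V.
With the supply zeroed, R_A and R_B appear in parallel from the tap: R_th = R_A‖R_B = (4700 × 398)/5098 = 367 Ω.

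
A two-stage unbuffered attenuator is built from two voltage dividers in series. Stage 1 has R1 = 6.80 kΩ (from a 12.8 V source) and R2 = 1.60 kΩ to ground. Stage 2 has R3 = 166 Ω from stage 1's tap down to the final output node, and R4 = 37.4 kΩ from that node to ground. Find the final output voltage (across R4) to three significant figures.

V_out ≈ 2.35 V

Stage 2 presents R3+R4 = 37570 Ω as a load on stage 1's tap.
Stage 1's lower leg becomes R2‖(R3+R4) = 1535 Ω, so V_mid = 12.8 × 1535/8335 = 2.357 V.
Stage 2 is itself unloaded: V_out = V_mid × R4/(R3+R4) = 2.357 × 37400/37570 = 2.35 V.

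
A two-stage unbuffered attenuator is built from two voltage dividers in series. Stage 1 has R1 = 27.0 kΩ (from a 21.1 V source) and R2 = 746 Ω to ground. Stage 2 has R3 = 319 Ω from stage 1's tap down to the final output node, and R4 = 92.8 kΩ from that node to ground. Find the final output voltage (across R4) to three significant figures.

Stage 2 presents R3+R4 = 93120 Ω as a load on stage 1's tap.
Stage 1's lower leg becomes R2‖(R3+R4) = 740.1 Ω, so V_mid = 21.1 × 740.1/27740 = 0.5629 V.
Stage 2 is itself unloaded: V_out = V_mid × R4/(R3+R4) = 0.5629 × 92800/93120 = 0.561 V.

V_out ≈ 0.561 V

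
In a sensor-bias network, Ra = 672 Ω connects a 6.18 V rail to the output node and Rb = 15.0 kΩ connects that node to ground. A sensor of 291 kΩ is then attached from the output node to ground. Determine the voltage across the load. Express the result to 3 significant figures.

V_out ≈ 5.90 V

The load sits in parallel with Rb: Rb‖R_L = (15000 × 291000) / (15000 + 291000) = 14260 Ω.
V_out = 6.18 × 14260 / (672 + 14260) = 6.18 × 14260/14940 = 5.90 V.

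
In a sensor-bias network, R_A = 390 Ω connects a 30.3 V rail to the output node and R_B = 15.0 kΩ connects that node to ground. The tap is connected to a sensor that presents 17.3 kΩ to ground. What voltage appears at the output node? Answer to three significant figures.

The load sits in parallel with R_B: R_B‖R_L = (15000 × 17300) / (15000 + 17300) = 8034 Ω.
V_out = 30.3 × 8034 / (390 + 8034) = 30.3 × 8034/8424 = 28.9 V.

V_out ≈ 28.9 V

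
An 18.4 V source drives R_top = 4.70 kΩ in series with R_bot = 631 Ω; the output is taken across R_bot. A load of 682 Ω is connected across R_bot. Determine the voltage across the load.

V_out ≈ 1.20 V

The load sits in parallel with R_bot: R_bot‖R_L = (631 × 682) / (631 + 682) = 327.8 Ω.
V_out = 18.4 × 327.8 / (4700 + 327.8) = 18.4 × 327.8/5028 = 1.20 V.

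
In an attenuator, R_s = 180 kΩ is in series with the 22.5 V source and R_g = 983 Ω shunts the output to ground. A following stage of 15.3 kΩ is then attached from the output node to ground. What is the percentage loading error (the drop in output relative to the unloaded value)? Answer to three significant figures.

The divider's output (Thévenin) resistance is R_s‖R_g = 977.7 Ω.
Fractional drop under load = R_th/(R_th + R_L) = 977.7 / (977.7 + 15300) = 0.06006.
So the output falls by 6.01 %.

6.01 %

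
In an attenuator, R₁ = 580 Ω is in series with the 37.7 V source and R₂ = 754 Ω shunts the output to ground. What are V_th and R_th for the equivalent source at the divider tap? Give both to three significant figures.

V_th = 21.3 V, R_th = 328 Ω

V_th is the open-circuit tap voltage: 37.7 × 754/(580 + 754) = 21.3 V.
With the supply zeroed, R₁ and R₂ appear in parallel from the tap: R_th = R₁‖R₂ = (580 × 754)/1334 = 328 Ω.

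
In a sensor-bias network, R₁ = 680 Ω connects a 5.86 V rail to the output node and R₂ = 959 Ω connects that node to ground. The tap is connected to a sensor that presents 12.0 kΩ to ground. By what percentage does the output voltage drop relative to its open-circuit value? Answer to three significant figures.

3.21 %

The divider's output (Thévenin) resistance is R₁‖R₂ = 397.9 Ω.
Fractional drop under load = R_th/(R_th + R_L) = 397.9 / (397.9 + 12000) = 0.03209.
So the output falls by 3.21 %.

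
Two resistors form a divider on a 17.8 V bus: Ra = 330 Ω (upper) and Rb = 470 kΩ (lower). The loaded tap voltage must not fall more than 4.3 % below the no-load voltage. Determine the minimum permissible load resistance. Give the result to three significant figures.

Output resistance R_th = Ra‖Rb = (330 × 470000)/470300 = 329.8 Ω.
The fractional drop is R_th/(R_th + R_L); requiring this ≤ 0.0430 gives R_L ≥ R_th(1/0.0430 − 1) = 329.8 × 22.26 = 7.34 kΩ.

R_L(min) ≈ 7.34 kΩ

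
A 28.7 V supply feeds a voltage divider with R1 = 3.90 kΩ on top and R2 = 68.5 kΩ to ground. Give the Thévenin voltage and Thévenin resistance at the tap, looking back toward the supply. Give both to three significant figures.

V_th is the open-circuit tap voltage: 28.7 × 68.5/(3.90 + 68.5) = 27.2 V.
With the supply zeroed, R1 and R2 appear in parallel from the tap: R_th = R1‖R2 = (3.90 × 68.5)/72.40 = 3.69 kΩ.

V_th = 27.2 V, R_th = 3.69 kΩ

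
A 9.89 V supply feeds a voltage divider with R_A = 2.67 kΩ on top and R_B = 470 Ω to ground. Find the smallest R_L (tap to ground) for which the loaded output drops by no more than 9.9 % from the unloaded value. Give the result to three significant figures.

Output resistance R_th = R_A‖R_B = (2670 × 470)/3140 = 399.6 Ω.
The fractional drop is R_th/(R_th + R_L); requiring this ≤ 0.0990 gives R_L ≥ R_th(1/0.0990 − 1) = 399.6 × 9.101 = 3.64 kΩ.

R_L(min) ≈ 3.64 kΩ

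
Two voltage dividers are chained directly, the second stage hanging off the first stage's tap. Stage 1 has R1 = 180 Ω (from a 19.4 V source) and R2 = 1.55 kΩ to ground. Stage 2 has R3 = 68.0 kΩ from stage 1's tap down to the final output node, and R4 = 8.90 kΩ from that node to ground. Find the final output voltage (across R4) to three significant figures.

Stage 2 presents R3+R4 = 76900 Ω as a load on stage 1's tap.
Stage 1's lower leg becomes R2‖(R3+R4) = 1519 Ω, so V_mid = 19.4 × 1519/1699 = 17.35 V.
Stage 2 is itself unloaded: V_out = V_mid × R4/(R3+R4) = 17.35 × 8900/76900 = 2.01 V.

V_out ≈ 2.01 V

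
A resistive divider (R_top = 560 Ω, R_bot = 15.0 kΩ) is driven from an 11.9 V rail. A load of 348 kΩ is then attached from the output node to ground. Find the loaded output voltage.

V_out ≈ 11.5 V

The load sits in parallel with R_bot: R_bot‖R_L = (15000 × 348000) / (15000 + 348000) = 14380 Ω.
V_out = 11.9 × 14380 / (560 + 14380) = 11.9 × 14380/14940 = 11.5 V.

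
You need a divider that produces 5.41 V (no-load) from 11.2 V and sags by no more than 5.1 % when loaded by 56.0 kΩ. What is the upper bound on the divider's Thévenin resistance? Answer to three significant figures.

R_th ≤ 3.01 kΩ

Loading drop = R_th/(R_th + R_L) ≤ 0.0510, so R_th ≤ R_L · ε/(1−ε) = 56.0 kΩ × 0.0510/0.9490 = 3.01 kΩ.
(Any R1, R2 with R2/(R1+R2) = 0.483 and R1‖R2 ≤ 3.01 kΩ will meet the spec.)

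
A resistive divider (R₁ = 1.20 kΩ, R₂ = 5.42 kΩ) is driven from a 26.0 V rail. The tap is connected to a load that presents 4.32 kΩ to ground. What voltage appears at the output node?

The load sits in parallel with R₂: R₂‖R_L = (5.42 × 4.32) / (5.42 + 4.32) = 2.404 kΩ.
V_out = 26.0 × 2.404 / (1.20 + 2.404) = 26.0 × 2.404/3.604 = 17.3 V.
(Unloaded it would have been 21.3 V.)

V_out ≈ 17.3 V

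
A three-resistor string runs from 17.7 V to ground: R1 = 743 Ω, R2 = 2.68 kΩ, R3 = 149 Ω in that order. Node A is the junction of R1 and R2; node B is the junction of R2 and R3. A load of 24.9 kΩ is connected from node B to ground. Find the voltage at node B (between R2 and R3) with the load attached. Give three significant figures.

At node B, R3 is in parallel with the load: R3‖R_L = 148.1 Ω.
Below node A the resistance is R2 + (R3‖R_L) = 2828 Ω, so V_A = 17.7 × 2828/3571 = 14.02 V.
Then V_B = V_A × (R3‖R_L)/(R2 + R3‖R_L) = 14.02 × 148.1/2828 = 0.734 V.

V ≈ 0.734 V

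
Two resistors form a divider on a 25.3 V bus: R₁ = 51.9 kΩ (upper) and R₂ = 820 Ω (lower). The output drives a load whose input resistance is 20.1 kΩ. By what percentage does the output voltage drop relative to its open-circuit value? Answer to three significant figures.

The divider's output (Thévenin) resistance is R₁‖R₂ = 807.2 Ω.
Fractional drop under load = R_th/(R_th + R_L) = 807.2 / (807.2 + 20100) = 0.03861.
So the output falls by 3.86 %.

3.86 %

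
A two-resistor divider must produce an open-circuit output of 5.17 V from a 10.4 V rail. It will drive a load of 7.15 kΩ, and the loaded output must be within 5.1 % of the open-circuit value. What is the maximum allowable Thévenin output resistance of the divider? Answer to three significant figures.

R_th ≤ 384 Ω

Loading drop = R_th/(R_th + R_L) ≤ 0.0510, so R_th ≤ R_L · ε/(1−ε) = 7.15 kΩ × 0.0510/0.9490 = 384 Ω.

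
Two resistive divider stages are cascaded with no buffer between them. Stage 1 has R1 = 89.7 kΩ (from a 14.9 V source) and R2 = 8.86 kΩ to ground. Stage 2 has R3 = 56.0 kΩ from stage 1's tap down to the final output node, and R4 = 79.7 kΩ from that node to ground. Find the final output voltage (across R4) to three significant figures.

Stage 2 presents R3+R4 = 135.7 kΩ as a load on stage 1's tap.
Stage 1's lower leg becomes R2‖(R3+R4) = 8.317 kΩ, so V_mid = 14.9 × 8.317/98.02 = 1.264 V.
Stage 2 is itself unloaded: V_out = V_mid × R4/(R3+R4) = 1.264 × 79.7/135.7 = 0.743 V.

V_out ≈ 0.743 V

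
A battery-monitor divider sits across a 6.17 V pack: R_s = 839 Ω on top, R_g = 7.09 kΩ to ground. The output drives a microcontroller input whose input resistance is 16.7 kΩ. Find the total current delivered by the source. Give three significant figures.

I ≈ 1.06 mA

R_g‖R_L = 4977 Ω, so the source sees R_s + R_g‖R_L = 5816 Ω.
I = 6.17 V / 5816 Ω = 1.06 mA.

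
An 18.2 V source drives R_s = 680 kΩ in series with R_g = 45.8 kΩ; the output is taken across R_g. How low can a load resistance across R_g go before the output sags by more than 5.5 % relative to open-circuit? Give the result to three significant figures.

Output resistance R_th = R_s‖R_g = (680 × 45.8)/725.8 = 42.91 kΩ.
The fractional drop is R_th/(R_th + R_L); requiring this ≤ 0.0550 gives R_L ≥ R_th(1/0.0550 − 1) = 42.91 × 17.18 = 737 kΩ.

R_L(min) ≈ 737 kΩ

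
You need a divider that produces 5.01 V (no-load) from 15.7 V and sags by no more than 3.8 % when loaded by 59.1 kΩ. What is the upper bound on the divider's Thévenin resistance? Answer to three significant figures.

Loading drop = R_th/(R_th + R_L) ≤ 0.0380, so R_th ≤ R_L · ε/(1−ε) = 59.1 kΩ × 0.0380/0.9620 = 2.33 kΩ.
(Any R1, R2 with R2/(R1+R2) = 0.319 and R1‖R2 ≤ 2.33 kΩ will meet the spec.)

R_th ≤ 2.33 kΩ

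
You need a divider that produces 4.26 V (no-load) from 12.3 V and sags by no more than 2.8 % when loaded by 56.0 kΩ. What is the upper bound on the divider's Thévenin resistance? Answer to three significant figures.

Loading drop = R_th/(R_th + R_L) ≤ 0.0280, so R_th ≤ R_L · ε/(1−ε) = 56.0 kΩ × 0.0280/0.9720 = 1.61 kΩ.

R_th ≤ 1.61 kΩ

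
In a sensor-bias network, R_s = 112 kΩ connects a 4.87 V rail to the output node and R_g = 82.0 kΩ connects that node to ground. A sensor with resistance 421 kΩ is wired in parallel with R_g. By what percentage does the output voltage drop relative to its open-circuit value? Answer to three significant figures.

Unloaded V = 4.87 × 82.0/194.0 = 2.0585 V.
Loaded: R_g‖R_L = 68.63 kΩ, giving V = 4.87 × 68.63/180.6 = 1.8504 V.
Drop = (2.0585 − 1.8504) / 2.0585 = 10.1 %.

10.1 %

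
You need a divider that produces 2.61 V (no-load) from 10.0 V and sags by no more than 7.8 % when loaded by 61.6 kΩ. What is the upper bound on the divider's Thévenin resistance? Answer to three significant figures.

Loading drop = R_th/(R_th + R_L) ≤ 0.0780, so R_th ≤ R_L · ε/(1−ε) = 61.6 kΩ × 0.0780/0.9220 = 5.21 kΩ.
(Any R1, R2 with R2/(R1+R2) = 0.261 and R1‖R2 ≤ 5.21 kΩ will meet the spec.)

R_th ≤ 5.21 kΩ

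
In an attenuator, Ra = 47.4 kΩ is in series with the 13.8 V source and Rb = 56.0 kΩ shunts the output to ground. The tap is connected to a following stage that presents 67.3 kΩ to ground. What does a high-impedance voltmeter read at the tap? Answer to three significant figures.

The load sits in parallel with Rb: Rb‖R_L = (56.0 × 67.3) / (56.0 + 67.3) = 30.57 kΩ.
V_out = 13.8 × 30.57 / (47.4 + 30.57) = 13.8 × 30.57/77.97 = 5.41 V.

V_out ≈ 5.41 V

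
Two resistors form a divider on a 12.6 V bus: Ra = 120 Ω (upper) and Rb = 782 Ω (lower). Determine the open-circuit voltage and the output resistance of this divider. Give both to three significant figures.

V_th is the open-circuit tap voltage: 12.6 × 782/(120 + 782) = 10.9 V.
With the supply zeroed, Ra and Rb appear in parallel from the tap: R_th = Ra‖Rb = (120 × 782)/902.0 = 104 Ω.

V_th = 10.9 V, R_th = 104 Ω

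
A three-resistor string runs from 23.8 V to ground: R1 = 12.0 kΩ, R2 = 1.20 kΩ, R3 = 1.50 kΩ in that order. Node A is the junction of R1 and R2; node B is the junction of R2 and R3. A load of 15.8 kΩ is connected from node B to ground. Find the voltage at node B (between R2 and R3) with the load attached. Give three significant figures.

At node B, R3 is in parallel with the load: R3‖R_L = 1.370 kΩ.
Below node A the resistance is R2 + (R3‖R_L) = 2.570 kΩ, so V_A = 23.8 × 2.570/14.57 = 4.198 V.
Then V_B = V_A × (R3‖R_L)/(R2 + R3‖R_L) = 4.198 × 1.370/2.570 = 2.24 V.

V ≈ 2.24 V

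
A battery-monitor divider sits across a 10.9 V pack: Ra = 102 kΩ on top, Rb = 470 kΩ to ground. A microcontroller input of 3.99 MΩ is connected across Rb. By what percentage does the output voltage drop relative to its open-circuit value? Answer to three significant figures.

2.06 %

The divider's output (Thévenin) resistance is Ra‖Rb = 83.81 kΩ.
Fractional drop under load = R_th/(R_th + R_L) = 83.81 / (83.81 + 3990) = 0.02057.
So the output falls by 2.06 %.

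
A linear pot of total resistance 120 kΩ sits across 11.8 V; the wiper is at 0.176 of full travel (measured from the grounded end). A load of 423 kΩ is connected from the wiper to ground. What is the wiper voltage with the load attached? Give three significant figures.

V ≈ 1.99 V

The wiper splits the pot into (1−α)R = 98.88 kΩ above and αR = 21.12 kΩ below.
Lower section ‖ load = 20.12 kΩ.
V_wiper = 11.8 × 20.12/(98.88 + 20.12) = 1.99 V.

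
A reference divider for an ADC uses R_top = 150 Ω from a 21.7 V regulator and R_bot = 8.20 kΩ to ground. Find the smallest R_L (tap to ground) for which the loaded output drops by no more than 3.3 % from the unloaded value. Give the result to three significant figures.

R_L(min) ≈ 4.32 kΩ

Output resistance R_th = R_top‖R_bot = (150 × 8200)/8350 = 147.3 Ω.
The fractional drop is R_th/(R_th + R_L); requiring this ≤ 0.0330 gives R_L ≥ R_th(1/0.0330 − 1) = 147.3 × 29.30 = 4.32 kΩ.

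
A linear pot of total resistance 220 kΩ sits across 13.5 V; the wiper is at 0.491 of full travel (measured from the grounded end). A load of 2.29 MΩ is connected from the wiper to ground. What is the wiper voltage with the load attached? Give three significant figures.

V ≈ 6.47 V

The wiper splits the pot into (1−α)R = 112.0 kΩ above and αR = 108.0 kΩ below.
Lower section ‖ load = 103.2 kΩ.
V_wiper = 13.5 × 103.2/(112.0 + 103.2) = 6.47 V.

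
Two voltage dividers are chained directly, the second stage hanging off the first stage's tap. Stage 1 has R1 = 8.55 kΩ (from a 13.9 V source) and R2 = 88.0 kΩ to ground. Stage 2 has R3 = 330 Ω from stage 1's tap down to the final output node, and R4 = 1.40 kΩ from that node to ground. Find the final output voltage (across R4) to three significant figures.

Stage 2 presents R3+R4 = 1730 Ω as a load on stage 1's tap.
Stage 1's lower leg becomes R2‖(R3+R4) = 1697 Ω, so V_mid = 13.9 × 1697/10250 = 2.302 V.
Stage 2 is itself unloaded: V_out = V_mid × R4/(R3+R4) = 2.302 × 1400/1730 = 1.86 V.

V_out ≈ 1.86 V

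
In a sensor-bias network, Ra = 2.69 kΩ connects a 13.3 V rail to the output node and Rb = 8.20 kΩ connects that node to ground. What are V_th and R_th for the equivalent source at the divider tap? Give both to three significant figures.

V_th is the open-circuit tap voltage: 13.3 × 8.20/(2.69 + 8.20) = 10.0 V.
With the supply zeroed, Ra and Rb appear in parallel from the tap: R_th = Ra‖Rb = (2.69 × 8.20)/10.89 = 2.03 kΩ.

V_th = 10.0 V, R_th = 2.03 kΩ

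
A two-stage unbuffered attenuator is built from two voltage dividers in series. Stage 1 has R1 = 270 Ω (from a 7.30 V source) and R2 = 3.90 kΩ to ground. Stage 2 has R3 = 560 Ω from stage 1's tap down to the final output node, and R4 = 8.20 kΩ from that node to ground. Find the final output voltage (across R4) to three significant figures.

V_out ≈ 6.21 V

Stage 2 presents R3+R4 = 8760 Ω as a load on stage 1's tap.
Stage 1's lower leg becomes R2‖(R3+R4) = 2699 Ω, so V_mid = 7.30 × 2699/2969 = 6.636 V.
Stage 2 is itself unloaded: V_out = V_mid × R4/(R3+R4) = 6.636 × 8200/8760 = 6.21 V.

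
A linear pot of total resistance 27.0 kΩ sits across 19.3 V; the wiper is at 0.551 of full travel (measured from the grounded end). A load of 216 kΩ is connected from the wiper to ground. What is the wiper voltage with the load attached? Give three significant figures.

The wiper splits the pot into (1−α)R = 12.12 kΩ above and αR = 14.88 kΩ below.
Lower section ‖ load = 13.92 kΩ.
V_wiper = 19.3 × 13.92/(12.12 + 13.92) = 10.3 V.

V ≈ 10.3 V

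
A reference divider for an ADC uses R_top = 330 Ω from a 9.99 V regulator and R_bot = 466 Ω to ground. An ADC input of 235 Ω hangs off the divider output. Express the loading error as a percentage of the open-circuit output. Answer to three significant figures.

Unloaded V = 9.99 × 466/796.0 = 5.848 V.
Loaded: R_bot‖R_L = 156.2 Ω, giving V = 9.99 × 156.2/486.2 = 3.210 V.
Drop = (5.848 − 3.210) / 5.848 = 45.1 %.

45.1 %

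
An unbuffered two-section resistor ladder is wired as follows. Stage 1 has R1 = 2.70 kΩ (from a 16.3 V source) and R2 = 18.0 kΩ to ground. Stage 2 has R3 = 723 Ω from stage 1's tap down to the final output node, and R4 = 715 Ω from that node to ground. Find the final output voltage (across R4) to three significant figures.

Stage 2 presents R3+R4 = 1438 Ω as a load on stage 1's tap.
Stage 1's lower leg becomes R2‖(R3+R4) = 1332 Ω, so V_mid = 16.3 × 1332/4032 = 5.384 V.
Stage 2 is itself unloaded: V_out = V_mid × R4/(R3+R4) = 5.384 × 715/1438 = 2.68 V.

V_out ≈ 2.68 V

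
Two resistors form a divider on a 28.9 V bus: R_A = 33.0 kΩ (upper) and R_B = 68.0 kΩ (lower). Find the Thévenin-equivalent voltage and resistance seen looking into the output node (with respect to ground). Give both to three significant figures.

V_th = 19.5 V, R_th = 22.2 kΩ

V_th is the open-circuit tap voltage: 28.9 × 68.0/(33.0 + 68.0) = 19.5 V.
With the supply zeroed, R_A and R_B appear in parallel from the tap: R_th = R_A‖R_B = (33.0 × 68.0)/101.0 = 22.2 kΩ.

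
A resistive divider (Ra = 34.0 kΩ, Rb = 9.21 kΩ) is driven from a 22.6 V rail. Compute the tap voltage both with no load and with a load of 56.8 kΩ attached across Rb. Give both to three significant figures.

Unloaded: 4.82 V; loaded: 4.27 V

Open-circuit: V = 22.6 × 9.21/(34.0 + 9.21) = 4.82 V.
With the load, Rb becomes Rb‖R_L = 7.925 kΩ, so V = 22.6 × 7.925/41.92 = 4.27 V.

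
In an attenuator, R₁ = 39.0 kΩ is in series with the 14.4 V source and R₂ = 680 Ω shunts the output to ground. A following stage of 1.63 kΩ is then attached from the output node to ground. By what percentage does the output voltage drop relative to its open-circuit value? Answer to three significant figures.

Unloaded V = 14.4 × 680/39680 = 0.2468 V.
Loaded: R₂‖R_L = 479.8 Ω, giving V = 14.4 × 479.8/39480 = 0.1750 V.
Drop = (0.2468 − 0.1750) / 0.2468 = 29.1 %.

29.1 %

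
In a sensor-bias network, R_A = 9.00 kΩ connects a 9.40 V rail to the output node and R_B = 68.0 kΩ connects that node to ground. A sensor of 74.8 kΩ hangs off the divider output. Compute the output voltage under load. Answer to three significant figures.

The load sits in parallel with R_B: R_B‖R_L = (68.0 × 74.8) / (68.0 + 74.8) = 35.62 kΩ.
V_out = 9.40 × 35.62 / (9.00 + 35.62) = 9.40 × 35.62/44.62 = 7.50 V.

V_out ≈ 7.50 V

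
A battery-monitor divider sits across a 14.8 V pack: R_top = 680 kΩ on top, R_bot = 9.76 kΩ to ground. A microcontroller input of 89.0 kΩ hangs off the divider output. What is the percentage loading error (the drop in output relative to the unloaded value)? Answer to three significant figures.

9.76 %

The divider's output (Thévenin) resistance is R_top‖R_bot = 9.622 kΩ.
Fractional drop under load = R_th/(R_th + R_L) = 9.622 / (9.622 + 89.0) = 0.09756.
So the output falls by 9.76 %.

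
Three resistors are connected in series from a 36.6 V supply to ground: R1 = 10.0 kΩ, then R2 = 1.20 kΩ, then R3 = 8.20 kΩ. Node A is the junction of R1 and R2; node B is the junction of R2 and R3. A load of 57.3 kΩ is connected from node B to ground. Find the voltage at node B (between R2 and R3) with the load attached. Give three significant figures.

V ≈ 14.3 V

At node B, R3 is in parallel with the load: R3‖R_L = 7.173 kΩ.
Below node A the resistance is R2 + (R3‖R_L) = 8.373 kΩ, so V_A = 36.6 × 8.373/18.37 = 16.68 V.
Then V_B = V_A × (R3‖R_L)/(R2 + R3‖R_L) = 16.68 × 7.173/8.373 = 14.3 V.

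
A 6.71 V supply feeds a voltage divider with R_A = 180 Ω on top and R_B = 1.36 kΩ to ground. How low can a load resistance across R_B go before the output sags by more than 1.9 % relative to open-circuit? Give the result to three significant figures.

R_L(min) ≈ 8.21 kΩ

Output resistance R_th = R_A‖R_B = (180 × 1360)/1540 = 159.0 Ω.
The fractional drop is R_th/(R_th + R_L); requiring this ≤ 0.0190 gives R_L ≥ R_th(1/0.0190 − 1) = 159.0 × 51.63 = 8.21 kΩ.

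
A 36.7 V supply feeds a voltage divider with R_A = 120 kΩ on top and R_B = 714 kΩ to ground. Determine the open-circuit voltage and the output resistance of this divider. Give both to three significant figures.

V_th is the open-circuit tap voltage: 36.7 × 714/(120 + 714) = 31.4 V.
With the supply zeroed, R_A and R_B appear in parallel from the tap: R_th = R_A‖R_B = (120 × 714)/834.0 = 103 kΩ.

V_th = 31.4 V, R_th = 103 kΩ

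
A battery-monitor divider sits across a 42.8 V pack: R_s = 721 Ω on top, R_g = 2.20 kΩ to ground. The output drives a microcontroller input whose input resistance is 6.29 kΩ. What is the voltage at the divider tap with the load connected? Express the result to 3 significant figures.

V_out ≈ 29.7 V

The load sits in parallel with R_g: R_g‖R_L = (2200 × 6290) / (2200 + 6290) = 1630 Ω.
V_out = 42.8 × 1630 / (721 + 1630) = 42.8 × 1630/2351 = 29.7 V.
(Unloaded it would have been 32.2 V.)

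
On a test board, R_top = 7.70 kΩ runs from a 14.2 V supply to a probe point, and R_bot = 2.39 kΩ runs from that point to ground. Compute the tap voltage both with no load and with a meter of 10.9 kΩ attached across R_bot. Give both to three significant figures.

Open-circuit: V = 14.2 × 2.39/(7.70 + 2.39) = 3.36 V.
With the load, R_bot becomes R_bot‖R_L = 1.960 kΩ, so V = 14.2 × 1.960/9.660 = 2.88 V.

Unloaded: 3.36 V; loaded: 2.88 V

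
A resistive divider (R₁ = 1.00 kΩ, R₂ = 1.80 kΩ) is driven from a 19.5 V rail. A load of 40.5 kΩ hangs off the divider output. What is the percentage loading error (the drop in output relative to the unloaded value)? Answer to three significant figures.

The divider's output (Thévenin) resistance is R₁‖R₂ = 0.6429 kΩ.
Fractional drop under load = R_th/(R_th + R_L) = 0.6429 / (0.6429 + 40.5) = 0.01562.
So the output falls by 1.56 %.

1.56 %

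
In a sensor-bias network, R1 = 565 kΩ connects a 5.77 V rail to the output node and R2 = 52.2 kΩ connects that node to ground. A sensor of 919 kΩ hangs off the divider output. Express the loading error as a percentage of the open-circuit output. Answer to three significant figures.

The divider's output (Thévenin) resistance is R1‖R2 = 47.79 kΩ.
Fractional drop under load = R_th/(R_th + R_L) = 47.79 / (47.79 + 919) = 0.04943.
So the output falls by 4.94 %.

4.94 %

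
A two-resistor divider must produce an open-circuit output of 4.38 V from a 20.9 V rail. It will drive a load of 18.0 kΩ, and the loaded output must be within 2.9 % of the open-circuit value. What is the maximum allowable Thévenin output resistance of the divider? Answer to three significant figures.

R_th ≤ 538 Ω

Loading drop = R_th/(R_th + R_L) ≤ 0.0290, so R_th ≤ R_L · ε/(1−ε) = 18.0 kΩ × 0.0290/0.9710 = 538 Ω.
(Any R1, R2 with R2/(R1+R2) = 0.210 and R1‖R2 ≤ 538 Ω will meet the spec.)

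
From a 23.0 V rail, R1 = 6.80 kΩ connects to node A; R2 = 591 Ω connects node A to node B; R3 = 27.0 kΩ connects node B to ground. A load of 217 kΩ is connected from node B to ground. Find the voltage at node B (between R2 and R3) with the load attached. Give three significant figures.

V ≈ 17.6 V

At node B, R3 is in parallel with the load: R3‖R_L = 24010 Ω.
Below node A the resistance is R2 + (R3‖R_L) = 24600 Ω, so V_A = 23.0 × 24600/31400 = 18.02 V.
Then V_B = V_A × (R3‖R_L)/(R2 + R3‖R_L) = 18.02 × 24010/24600 = 17.6 V.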